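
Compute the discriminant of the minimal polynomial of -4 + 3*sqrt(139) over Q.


The element -4 + 3*sqrt(139) has minimal polynomial:
x^2 + 8*x - 1235
Discriminant = (8)^2 - 4*(-1235)
= 64 + 4940
= 5004

5004


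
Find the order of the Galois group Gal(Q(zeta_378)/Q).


|Gal(Q(zeta_378)/Q)| = phi(378)
= 108

108


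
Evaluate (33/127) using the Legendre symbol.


p = 127 is prime, so compute (33/127) with the reciprocity algorithm (Jacobi-symbol steps: pull out 2s via (2/n), flip via reciprocity, reduce):
  reciprocity: (33/127) -> +(127/33)
  reduce: (28/33)
  pull out 2: (2/33) = +1  (since 33 mod 8 = 1)
  pull out 2: (2/33) = +1  (since 33 mod 8 = 1)
  reciprocity: (7/33) -> +(33/7)
  reduce: (5/7)
  reciprocity: (5/7) -> +(7/5)
  reduce: (2/5)
  pull out 2: (2/5) = -1  (since 5 mod 8 = 5)
  (1/5) = 1
Product of signs = -1
(33/127) = -1

-1


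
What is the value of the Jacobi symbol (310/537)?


Compute (310/537) via quadratic reciprocity:
  pull out 2: (2/537) = +1  (since 537 mod 8 = 1)
  reciprocity: (155/537) -> +(537/155)
  reduce: (72/155)
  pull out 2: (2/155) = -1  (since 155 mod 8 = 3)
  pull out 2: (2/155) = -1  (since 155 mod 8 = 3)
  pull out 2: (2/155) = -1  (since 155 mod 8 = 3)
  reciprocity: (9/155) -> +(155/9)
  reduce: (2/9)
  pull out 2: (2/9) = +1  (since 9 mod 8 = 1)
  (1/9) = 1
Product of signs = -1

-1


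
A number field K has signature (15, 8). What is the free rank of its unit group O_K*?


By Dirichlet's unit theorem:
rank = r1 + r2 - 1
= 15 + 8 - 1
= 22

22


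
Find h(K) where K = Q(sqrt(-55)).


K = Q(sqrt(-55)). d mod 4 = 1, so D = disc(K) = d = -55
h(K) equals the number of primitive reduced positive-definite forms (a, b, c) = a*x^2 + b*x*y + c*y^2 with b^2 - 4ac = D,
where reduced means |b| <= a <= c, with b >= 0 whenever |b| = a or a = c, and primitive means gcd(a, b, c) = 1.
Reduced forces 3a^2 <= |D| = 55, so 1 <= a <= 4; b must have the parity of D, and c = (b^2 - D)/(4a) must be an integer >= a.
Enumerate a = 1..4, b in [-a, a]:
  a=1: (1, 1, 14)  [1]
  a=2: (2, -1, 7), (2, 1, 7)  [2]
  a=3: none
  a=4: (4, 3, 4)  [1]
Total reduced forms: 1 + 2 + 1 = 4
h = 4

4


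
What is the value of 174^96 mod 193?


p = 193 is prime and the exponent is (p-1)/2 = 96, so by Euler's criterion 174^96 = (174/193) = +1 or -1 mod 193.
Compute by square-and-multiply:
  96 = 64 + 32 (binary 1100000)
  Repeated squaring mod 193: 174^1 = 174, 174^2 = 168, 174^4 = 46, 174^8 = 186, 174^16 = 49, 174^32 = 85, 174^64 = 84
  174^96 = 174^64 * 174^32 = 84 * 85 mod 193
    84 * 85 = 7140 = 192 mod 193
  174^96 = 192 mod 193
Result 192 = p - 1 = -1 mod 193: 174 is a quadratic non-residue mod 193. As a residue in [0, p-1] the value is 192.
174^96 mod 193 = 192

192


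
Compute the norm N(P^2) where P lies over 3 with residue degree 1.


N(P^a) = p^(a*f)
= 3^(2*1)
= 3^2
= 9

9


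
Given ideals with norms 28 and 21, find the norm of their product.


N(IJ) = N(I) * N(J)
= 28 * 21
= 588

588


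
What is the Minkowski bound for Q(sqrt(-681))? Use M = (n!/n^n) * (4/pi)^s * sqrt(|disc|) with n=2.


d = -681, d mod 4 = 3, so disc(K) = 4d = -2724; |disc(K)| = 2724
Imaginary quadratic field, so n = 2, s = r2 = 1, r1 = 0
M = (n!/n^n) * (4/pi)^s * sqrt(|disc(K)|) = (2!/2^2) * (4/pi)^1 * sqrt(2724)
= 0.5 * 1.273240 * 52.191953
= 33.2264

33.2264


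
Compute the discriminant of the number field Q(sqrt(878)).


For K = Q(sqrt(d)) with d squarefree: disc(K) = d if d = 1 mod 4, and disc(K) = 4d if d = 2 or 3 mod 4.
Here d = 878, and d mod 4 = 2.
d = 2 mod 4, not 1 (O_K = Z[sqrt(d)]), so disc(K) = 4d = 4 * (878) = 3512

3512


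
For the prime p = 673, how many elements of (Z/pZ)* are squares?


For prime p, the number of non-zero quadratic residues is (p-1)/2.
= (673-1)/2
= 336

336


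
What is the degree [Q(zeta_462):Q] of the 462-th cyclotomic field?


The degree equals Euler's totient phi(462).
462 = 2 * 3 * 7 * 11
phi(462) = 120

120


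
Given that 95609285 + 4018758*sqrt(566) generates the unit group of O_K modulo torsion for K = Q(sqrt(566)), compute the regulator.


epsilon = 95609285 + 4018758*sqrt(566)
= 1.9122e+08
R = ln(1.9122e+08)
= 19.0689

19.0689


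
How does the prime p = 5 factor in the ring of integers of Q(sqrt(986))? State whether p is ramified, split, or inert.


K = Q(sqrt(986)). Since d mod 4 = 2, disc(K) = 3944.
Check p | disc: 3944 mod 5 = 4.
p does not divide disc. Compute Legendre symbol (d/p):
1^((5-1)/2) mod 5 = 1
(d/p) = 1, so p splits: (p) = P*P' with e=1, f=1, g=2.
Therefore p is split.

split


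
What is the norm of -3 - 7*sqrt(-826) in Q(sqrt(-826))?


N(a + b*sqrt(d)) = a^2 - d*b^2
= (-3)^2 - (-826)*(-7)^2
= 9 + 40474
= 40483

40483


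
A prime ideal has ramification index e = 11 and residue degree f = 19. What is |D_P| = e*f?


|D_P| = e * f
= 11 * 19
= 209

209


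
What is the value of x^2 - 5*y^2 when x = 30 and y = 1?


x^2 - d*y^2
= 30^2 - 5*1^2
= 900 - 5
= 895

895


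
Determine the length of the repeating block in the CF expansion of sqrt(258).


Run the CF algorithm for sqrt(258).
a_0 = floor(sqrt(258)) = 16; set m_0=0, q_0=1.
Recurrence: m' = q*a - m,  q' = (d - m'^2)/q,  a' = floor((a_0 + m')/q').
  step 1: m=16, q=2, a=16
  step 2: m=16, q=1, a=32
a_2 = 2*a_0 = 32, so the period closes here.
sqrt(258) = [16; 16, 32]
Period length = 2

2


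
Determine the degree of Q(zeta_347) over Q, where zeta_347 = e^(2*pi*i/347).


The degree equals Euler's totient phi(347).
347 = 347
phi(347) = 346

346


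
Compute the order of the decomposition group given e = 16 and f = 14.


|D_P| = e * f
= 16 * 14
= 224

224


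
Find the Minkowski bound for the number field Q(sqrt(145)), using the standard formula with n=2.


d = 145, d mod 4 = 1, so disc(K) = d = 145; |disc(K)| = 145
Real quadratic field, so n = 2, s = r2 = 0, r1 = 2
M = (n!/n^n) * (4/pi)^s * sqrt(|disc(K)|) = (2!/2^2) * (4/pi)^0 * sqrt(145)
= 0.5 * 1.000000 * 12.041595
= 6.0208

6.0208


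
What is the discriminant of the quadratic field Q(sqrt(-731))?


For K = Q(sqrt(d)) with d squarefree: disc(K) = d if d = 1 mod 4, and disc(K) = 4d if d = 2 or 3 mod 4.
Here d = -731, and d mod 4 = 1.
d = 1 mod 4 (O_K = Z[(1+sqrt(d))/2]), so disc(K) = d = -731

-731


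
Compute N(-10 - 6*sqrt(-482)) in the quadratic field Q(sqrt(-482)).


N(a + b*sqrt(d)) = a^2 - d*b^2
= (-10)^2 - (-482)*(-6)^2
= 100 + 17352
= 17452

17452


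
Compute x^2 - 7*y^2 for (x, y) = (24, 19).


x^2 - d*y^2
= 24^2 - 7*19^2
= 576 - 2527
= -1951

-1951


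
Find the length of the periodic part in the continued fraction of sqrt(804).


Run the CF algorithm for sqrt(804).
a_0 = floor(sqrt(804)) = 28; set m_0=0, q_0=1.
Recurrence: m' = q*a - m,  q' = (d - m'^2)/q,  a' = floor((a_0 + m')/q').
  step 1: m=28, q=20, a=2
  step 2: m=12, q=33, a=1
  step 3: m=21, q=11, a=4
  step 4: m=23, q=25, a=2
  step 5: m=27, q=3, a=18
  step 6: m=27, q=25, a=2
  step 7: m=23, q=11, a=4
  step 8: m=21, q=33, a=1
  step 9: m=12, q=20, a=2
  step 10: m=28, q=1, a=56
a_10 = 2*a_0 = 56, so the period closes here.
sqrt(804) = [28; 2, 1, 4, 2, 18, 2, 4, 1, 2, 56]
Period length = 10

10


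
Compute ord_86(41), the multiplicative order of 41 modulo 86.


We want ord_86(41), the smallest k >= 1 with 41^k = 1 mod 86.
n = 86 = 2 * 43, phi(86) = 42; the order divides phi(n).
Divisors of 42: 1, 2, 3, 6, 7, 14, 21, 42
Repeated squaring mod 86: 41^1 = 41, 41^2 = 47, 41^4 = 59, 41^8 = 41, 41^16 = 47, 41^32 = 59
Test divisors in increasing order:
  k=1: 41^1 = 41 mod 86
  k=2: 41^2 = 47 mod 86
  k=3: 41^3 = 47 * 41 = 35 mod 86
  k=6: 41^6 = 59 * 47 = 21 mod 86
  k=7: 41^7 = 59 * 47 * 41 = 1 mod 86  <- first divisor giving 1
Order = 7

7


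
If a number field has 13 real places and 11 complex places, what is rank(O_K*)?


By Dirichlet's unit theorem:
rank = r1 + r2 - 1
= 13 + 11 - 1
= 23

23


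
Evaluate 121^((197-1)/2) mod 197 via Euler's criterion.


p = 197 is prime and the exponent is (p-1)/2 = 98, so by Euler's criterion 121^98 = (121/197) = +1 or -1 mod 197.
Compute by square-and-multiply:
  98 = 64 + 32 + 2 (binary 1100010)
  Repeated squaring mod 197: 121^1 = 121, 121^2 = 63, 121^4 = 29, 121^8 = 53, 121^16 = 51, 121^32 = 40, 121^64 = 24
  121^98 = 121^64 * 121^32 * 121^2 = 24 * 40 * 63 mod 197
    24 * 40 = 960 = 172 mod 197
    172 * 63 = 10836 = 1 mod 197
  121^98 = 1 mod 197
Result 1: 121 is a quadratic residue mod 197.
121^98 mod 197 = 1

1


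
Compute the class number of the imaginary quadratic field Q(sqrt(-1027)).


K = Q(sqrt(-1027)). d mod 4 = 1, so D = disc(K) = d = -1027
h(K) equals the number of primitive reduced positive-definite forms (a, b, c) = a*x^2 + b*x*y + c*y^2 with b^2 - 4ac = D,
where reduced means |b| <= a <= c, with b >= 0 whenever |b| = a or a = c, and primitive means gcd(a, b, c) = 1.
Reduced forces 3a^2 <= |D| = 1027, so 1 <= a <= 18; b must have the parity of D, and c = (b^2 - D)/(4a) must be an integer >= a.
Enumerate a = 1..18, b in [-a, a]:
  a=1: (1, 1, 257)  [1]
  a=2..6: none
  a=7: (7, -3, 37), (7, 3, 37)  [2]
  a=8..12: none
  a=13: (13, 13, 23)  [1]
  a=14..18: none
Total reduced forms: 1 + 2 + 1 = 4
h = 4

4


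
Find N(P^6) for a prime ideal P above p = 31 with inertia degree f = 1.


N(P^a) = p^(a*f)
= 31^(6*1)
= 31^6
= 887503681

887503681


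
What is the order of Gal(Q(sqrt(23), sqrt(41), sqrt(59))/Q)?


The 3 square roots of distinct primes are multiplicatively independent over Q,
so [K:Q] = 2^3 and Gal(K/Q) is isomorphic to (Z/2Z)^3.
|Gal| = 2^3 = 8

8


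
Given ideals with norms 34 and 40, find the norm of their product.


N(IJ) = N(I) * N(J)
= 34 * 40
= 1360

1360


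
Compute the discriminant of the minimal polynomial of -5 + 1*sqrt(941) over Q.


The element -5 + 1*sqrt(941) has minimal polynomial:
x^2 + 10*x - 916
Discriminant = (10)^2 - 4*(-916)
= 100 + 3664
= 3764

3764


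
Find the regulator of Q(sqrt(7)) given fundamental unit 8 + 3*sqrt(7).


epsilon = 8 + 3*sqrt(7)
= 15.9373
R = ln(15.9373)
= 2.7687

2.7687


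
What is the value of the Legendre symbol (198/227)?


p = 227 is prime, so compute (198/227) with the reciprocity algorithm (Jacobi-symbol steps: pull out 2s via (2/n), flip via reciprocity, reduce):
  pull out 2: (2/227) = -1  (since 227 mod 8 = 3)
  reciprocity: (99/227) -> -(227/99)
  reduce: (29/99)
  reciprocity: (29/99) -> +(99/29)
  reduce: (12/29)
  pull out 2: (2/29) = -1  (since 29 mod 8 = 5)
  pull out 2: (2/29) = -1  (since 29 mod 8 = 5)
  reciprocity: (3/29) -> +(29/3)
  reduce: (2/3)
  pull out 2: (2/3) = -1  (since 3 mod 8 = 3)
  (1/3) = 1
Product of signs = -1
(198/227) = -1

-1


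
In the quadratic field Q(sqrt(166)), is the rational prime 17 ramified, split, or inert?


K = Q(sqrt(166)). Since d mod 4 = 2, disc(K) = 664.
Check p | disc: 664 mod 17 = 1.
p does not divide disc. Compute Legendre symbol (d/p):
13^((17-1)/2) mod 17 = 1
(d/p) = 1, so p splits: (p) = P*P' with e=1, f=1, g=2.
Therefore p is split.

split


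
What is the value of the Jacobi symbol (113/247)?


Compute (113/247) via quadratic reciprocity:
  reciprocity: (113/247) -> +(247/113)
  reduce: (21/113)
  reciprocity: (21/113) -> +(113/21)
  reduce: (8/21)
  pull out 2: (2/21) = -1  (since 21 mod 8 = 5)
  pull out 2: (2/21) = -1  (since 21 mod 8 = 5)
  pull out 2: (2/21) = -1  (since 21 mod 8 = 5)
  (1/21) = 1
Product of signs = -1

-1


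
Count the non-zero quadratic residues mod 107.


For prime p, the number of non-zero quadratic residues is (p-1)/2.
= (107-1)/2
= 53

53


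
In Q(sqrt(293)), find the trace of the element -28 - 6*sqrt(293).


Tr(a + b*sqrt(d)) = (a + b*sqrt(d)) + (a - b*sqrt(d)) = 2a
= 2 * (-28)
= -56

-56


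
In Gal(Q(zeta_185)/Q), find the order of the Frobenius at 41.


The Frobenius at p in Gal(Q(zeta_n)/Q) = (Z/nZ)* is the class of p, so its order is ord_185(41), the smallest k >= 1 with 41^k = 1 mod 185.
n = 185 = 5 * 37, phi(185) = 144; the order divides phi(n).
Divisors of 144: 1, 2, 3, 4, 6, 8, 9, 12, 16, 18, 24, 36, 48, 72, 144
Repeated squaring mod 185: 41^1 = 41, 41^2 = 16, 41^4 = 71, 41^8 = 46, 41^16 = 81, 41^32 = 86, 41^64 = 181, 41^128 = 16
Test divisors in increasing order:
  k=1: 41^1 = 41 mod 185
  k=2: 41^2 = 16 mod 185
  k=3: 41^3 = 16 * 41 = 101 mod 185
  k=4: 41^4 = 71 mod 185
  k=6: 41^6 = 71 * 16 = 26 mod 185
  k=8: 41^8 = 46 mod 185
  k=9: 41^9 = 46 * 41 = 36 mod 185
  k=12: 41^12 = 46 * 71 = 121 mod 185
  k=16: 41^16 = 81 mod 185
  k=18: 41^18 = 81 * 16 = 1 mod 185  <- first divisor giving 1
Order = 18

18


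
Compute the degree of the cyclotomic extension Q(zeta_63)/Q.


The degree equals Euler's totient phi(63).
63 = 3^2 * 7
phi(63) = 36

36


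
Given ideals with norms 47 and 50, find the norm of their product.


N(IJ) = N(I) * N(J)
= 47 * 50
= 2350

2350


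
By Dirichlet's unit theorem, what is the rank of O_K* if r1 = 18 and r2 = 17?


By Dirichlet's unit theorem:
rank = r1 + r2 - 1
= 18 + 17 - 1
= 34

34


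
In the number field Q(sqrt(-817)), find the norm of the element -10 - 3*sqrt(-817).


N(a + b*sqrt(d)) = a^2 - d*b^2
= (-10)^2 - (-817)*(-3)^2
= 100 + 7353
= 7453

7453


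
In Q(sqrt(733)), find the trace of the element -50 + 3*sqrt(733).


Tr(a + b*sqrt(d)) = (a + b*sqrt(d)) + (a - b*sqrt(d)) = 2a
= 2 * (-50)
= -100

-100


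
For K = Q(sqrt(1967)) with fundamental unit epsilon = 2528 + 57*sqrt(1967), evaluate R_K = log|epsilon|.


epsilon = 2528 + 57*sqrt(1967)
= 5055.9998
R = ln(5055.9998)
= 8.5283

8.5283


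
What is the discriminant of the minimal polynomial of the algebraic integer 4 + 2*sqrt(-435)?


The element 4 + 2*sqrt(-435) has minimal polynomial:
x^2 - 8*x + 1756
Discriminant = (-8)^2 - 4*(1756)
= 64 - 7024
= -6960

-6960


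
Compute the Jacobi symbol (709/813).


Compute (709/813) via quadratic reciprocity:
  reciprocity: (709/813) -> +(813/709)
  reduce: (104/709)
  pull out 2: (2/709) = -1  (since 709 mod 8 = 5)
  pull out 2: (2/709) = -1  (since 709 mod 8 = 5)
  pull out 2: (2/709) = -1  (since 709 mod 8 = 5)
  reciprocity: (13/709) -> +(709/13)
  reduce: (7/13)
  reciprocity: (7/13) -> +(13/7)
  reduce: (6/7)
  pull out 2: (2/7) = +1  (since 7 mod 8 = 7)
  reciprocity: (3/7) -> -(7/3)
  reduce: (1/3)
  (1/3) = 1
Product of signs = 1

1


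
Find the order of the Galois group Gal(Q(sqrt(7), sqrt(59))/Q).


The 2 square roots of distinct primes are multiplicatively independent over Q,
so [K:Q] = 2^2 and Gal(K/Q) is isomorphic to (Z/2Z)^2.
|Gal| = 2^2 = 4

4


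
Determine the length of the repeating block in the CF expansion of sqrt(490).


Run the CF algorithm for sqrt(490).
a_0 = floor(sqrt(490)) = 22; set m_0=0, q_0=1.
Recurrence: m' = q*a - m,  q' = (d - m'^2)/q,  a' = floor((a_0 + m')/q').
  step 1: m=22, q=6, a=7
  step 2: m=20, q=15, a=2
  step 3: m=10, q=26, a=1
  step 4: m=16, q=9, a=4
  step 5: m=20, q=10, a=4
  step 6: m=20, q=9, a=4
  step 7: m=16, q=26, a=1
  step 8: m=10, q=15, a=2
  step 9: m=20, q=6, a=7
  step 10: m=22, q=1, a=44
a_10 = 2*a_0 = 44, so the period closes here.
sqrt(490) = [22; 7, 2, 1, 4, 4, 4, 1, 2, 7, 44]
Period length = 10

10


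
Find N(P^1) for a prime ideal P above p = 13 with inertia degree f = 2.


N(P^a) = p^(a*f)
= 13^(1*2)
= 13^2
= 169

169


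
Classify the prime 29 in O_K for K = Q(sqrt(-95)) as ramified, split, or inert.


K = Q(sqrt(-95)). Since d mod 4 = 1, disc(K) = -95.
Check p | disc: -95 mod 29 = 21.
p does not divide disc. Compute Legendre symbol (d/p):
21^((29-1)/2) mod 29 = -1
(d/p) = -1, so p is inert: (p) stays prime with e=1, f=2, g=1.
Therefore p is inert.

inert


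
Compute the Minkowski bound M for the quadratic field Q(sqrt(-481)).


d = -481, d mod 4 = 3, so disc(K) = 4d = -1924; |disc(K)| = 1924
Imaginary quadratic field, so n = 2, s = r2 = 1, r1 = 0
M = (n!/n^n) * (4/pi)^s * sqrt(|disc(K)|) = (2!/2^2) * (4/pi)^1 * sqrt(1924)
= 0.5 * 1.273240 * 43.863424
= 27.9243

27.9243


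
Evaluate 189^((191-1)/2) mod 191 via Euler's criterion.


p = 191 is prime and the exponent is (p-1)/2 = 95, so by Euler's criterion 189^95 = (189/191) = +1 or -1 mod 191.
Compute by square-and-multiply:
  95 = 64 + 16 + 8 + 4 + 2 + 1 (binary 1011111)
  Repeated squaring mod 191: 189^1 = 189, 189^2 = 4, 189^4 = 16, 189^8 = 65, 189^16 = 23, 189^32 = 147, 189^64 = 26
  189^95 = 189^64 * 189^16 * 189^8 * 189^4 * 189^2 * 189^1 = 26 * 23 * 65 * 16 * 4 * 189 mod 191
    26 * 23 = 598 = 25 mod 191
    25 * 65 = 1625 = 97 mod 191
    97 * 16 = 1552 = 24 mod 191
    24 * 4 = 96 = 96 mod 191
    96 * 189 = 18144 = 190 mod 191
  189^95 = 190 mod 191
Result 190 = p - 1 = -1 mod 191: 189 is a quadratic non-residue mod 191. As a residue in [0, p-1] the value is 190.
189^95 mod 191 = 190

190


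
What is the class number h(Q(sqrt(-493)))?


K = Q(sqrt(-493)). d mod 4 = 3, so D = disc(K) = 4d = -1972
h(K) equals the number of primitive reduced positive-definite forms (a, b, c) = a*x^2 + b*x*y + c*y^2 with b^2 - 4ac = D,
where reduced means |b| <= a <= c, with b >= 0 whenever |b| = a or a = c, and primitive means gcd(a, b, c) = 1.
Reduced forces 3a^2 <= |D| = 1972, so 1 <= a <= 25; b must have the parity of D, and c = (b^2 - D)/(4a) must be an integer >= a.
Enumerate a = 1..25, b in [-a, a]:
  a=1: (1, 0, 493)  [1]
  a=2: (2, 2, 247)  [1]
  a=3..6: none
  a=7: (7, -4, 71), (7, 4, 71)  [2]
  a=8..12: none
  a=13: (13, -2, 38), (13, 2, 38)  [2]
  a=14: (14, -10, 37), (14, 10, 37)  [2]
  a=15..16: none
  a=17: (17, 0, 29)  [1]
  a=18: none
  a=19: (19, -2, 26), (19, 2, 26)  [2]
  a=20..22: none
  a=23: (23, 12, 23)  [1]
  a=24..25: none
Total reduced forms: 1 + 1 + 2 + 2 + 2 + 1 + 2 + 1 = 12
h = 12

12


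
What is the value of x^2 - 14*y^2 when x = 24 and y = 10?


x^2 - d*y^2
= 24^2 - 14*10^2
= 576 - 1400
= -824

-824


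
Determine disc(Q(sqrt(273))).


For K = Q(sqrt(d)) with d squarefree: disc(K) = d if d = 1 mod 4, and disc(K) = 4d if d = 2 or 3 mod 4.
Here d = 273, and d mod 4 = 1.
d = 1 mod 4 (O_K = Z[(1+sqrt(d))/2]), so disc(K) = d = 273

273


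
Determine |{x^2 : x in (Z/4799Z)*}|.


For prime p, the number of non-zero quadratic residues is (p-1)/2.
= (4799-1)/2
= 2399

2399


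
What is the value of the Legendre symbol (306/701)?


p = 701 is prime, so compute (306/701) with the reciprocity algorithm (Jacobi-symbol steps: pull out 2s via (2/n), flip via reciprocity, reduce):
  pull out 2: (2/701) = -1  (since 701 mod 8 = 5)
  reciprocity: (153/701) -> +(701/153)
  reduce: (89/153)
  reciprocity: (89/153) -> +(153/89)
  reduce: (64/89)
  pull out 2: (2/89) = +1  (since 89 mod 8 = 1)
  pull out 2: (2/89) = +1  (since 89 mod 8 = 1)
  pull out 2: (2/89) = +1  (since 89 mod 8 = 1)
  pull out 2: (2/89) = +1  (since 89 mod 8 = 1)
  pull out 2: (2/89) = +1  (since 89 mod 8 = 1)
  pull out 2: (2/89) = +1  (since 89 mod 8 = 1)
  (1/89) = 1
Product of signs = -1
(306/701) = -1

-1


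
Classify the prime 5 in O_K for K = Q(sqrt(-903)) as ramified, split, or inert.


K = Q(sqrt(-903)). Since d mod 4 = 1, disc(K) = -903.
Check p | disc: -903 mod 5 = 2.
p does not divide disc. Compute Legendre symbol (d/p):
2^((5-1)/2) mod 5 = -1
(d/p) = -1, so p is inert: (p) stays prime with e=1, f=2, g=1.
Therefore p is inert.

inert


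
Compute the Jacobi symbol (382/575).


Compute (382/575) via quadratic reciprocity:
  pull out 2: (2/575) = +1  (since 575 mod 8 = 7)
  reciprocity: (191/575) -> -(575/191)
  reduce: (2/191)
  pull out 2: (2/191) = +1  (since 191 mod 8 = 7)
  (1/191) = 1
Product of signs = -1

-1


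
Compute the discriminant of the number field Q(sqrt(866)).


For K = Q(sqrt(d)) with d squarefree: disc(K) = d if d = 1 mod 4, and disc(K) = 4d if d = 2 or 3 mod 4.
Here d = 866, and d mod 4 = 2.
d = 2 mod 4, not 1 (O_K = Z[sqrt(d)]), so disc(K) = 4d = 4 * (866) = 3464

3464


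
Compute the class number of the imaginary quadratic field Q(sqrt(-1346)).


K = Q(sqrt(-1346)). d mod 4 = 2, so D = disc(K) = 4d = -5384
h(K) equals the number of primitive reduced positive-definite forms (a, b, c) = a*x^2 + b*x*y + c*y^2 with b^2 - 4ac = D,
where reduced means |b| <= a <= c, with b >= 0 whenever |b| = a or a = c, and primitive means gcd(a, b, c) = 1.
Reduced forces 3a^2 <= |D| = 5384, so 1 <= a <= 42; b must have the parity of D, and c = (b^2 - D)/(4a) must be an integer >= a.
Enumerate a = 1..42, b in [-a, a]:
  a=1: (1, 0, 1346)  [1]
  a=2: (2, 0, 673)  [1]
  a=3: (3, -2, 449), (3, 2, 449)  [2]
  a=4: none
  a=5: (5, -4, 270), (5, 4, 270)  [2]
  a=6: (6, -4, 225), (6, 4, 225)  [2]
  a=7..8: none
  a=9: (9, -4, 150), (9, 4, 150)  [2]
  a=10: (10, -4, 135), (10, 4, 135)  [2]
  a=11..14: none
  a=15: (15, -14, 93), (15, -4, 90), (15, 4, 90), (15, 14, 93)  [4]
  a=16..17: none
  a=18: (18, -4, 75), (18, 4, 75)  [2]
  a=19..24: none
  a=25: (25, -4, 54), (25, 4, 54)  [2]
  a=26: none
  a=27: (27, -4, 50), (27, 4, 50)  [2]
  a=28..29: none
  a=30: (30, -16, 47), (30, -4, 45), (30, 4, 45), (30, 16, 47)  [4]
  a=31: (31, -14, 45), (31, 14, 45)  [2]
  a=32..42: none
Total reduced forms: 1 + 1 + 2 + 2 + 2 + 2 + 2 + 4 + 2 + 2 + 2 + 4 + 2 = 28
h = 28

28


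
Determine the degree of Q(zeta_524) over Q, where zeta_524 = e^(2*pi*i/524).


The degree equals Euler's totient phi(524).
524 = 2^2 * 131
phi(524) = 260

260


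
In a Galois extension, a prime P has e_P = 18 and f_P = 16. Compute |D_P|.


|D_P| = e * f
= 18 * 16
= 288

288


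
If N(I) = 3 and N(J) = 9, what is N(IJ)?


N(IJ) = N(I) * N(J)
= 3 * 9
= 27

27


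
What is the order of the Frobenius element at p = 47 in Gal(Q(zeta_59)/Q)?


The Frobenius at p in Gal(Q(zeta_n)/Q) = (Z/nZ)* is the class of p, so its order is ord_59(47), the smallest k >= 1 with 47^k = 1 mod 59.
n = 59 = 59, phi(59) = 58; the order divides phi(n).
Divisors of 58: 1, 2, 29, 58
Repeated squaring mod 59: 47^1 = 47, 47^2 = 26, 47^4 = 27, 47^8 = 21, 47^16 = 28, 47^32 = 17
Test divisors in increasing order:
  k=1: 47^1 = 47 mod 59
  k=2: 47^2 = 26 mod 59
  k=29: 47^29 = 28 * 21 * 27 * 47 = 58 mod 59
  k=58: 47^58 = 17 * 28 * 21 * 26 = 1 mod 59  <- first divisor giving 1
Order = 58

58


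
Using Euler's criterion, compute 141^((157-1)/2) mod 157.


p = 157 is prime and the exponent is (p-1)/2 = 78, so by Euler's criterion 141^78 = (141/157) = +1 or -1 mod 157.
Compute by square-and-multiply:
  78 = 64 + 8 + 4 + 2 (binary 1001110)
  Repeated squaring mod 157: 141^1 = 141, 141^2 = 99, 141^4 = 67, 141^8 = 93, 141^16 = 14, 141^32 = 39, 141^64 = 108
  141^78 = 141^64 * 141^8 * 141^4 * 141^2 = 108 * 93 * 67 * 99 mod 157
    108 * 93 = 10044 = 153 mod 157
    153 * 67 = 10251 = 46 mod 157
    46 * 99 = 4554 = 1 mod 157
  141^78 = 1 mod 157
Result 1: 141 is a quadratic residue mod 157.
141^78 mod 157 = 1

1


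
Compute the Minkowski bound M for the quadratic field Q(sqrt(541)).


d = 541, d mod 4 = 1, so disc(K) = d = 541; |disc(K)| = 541
Real quadratic field, so n = 2, s = r2 = 0, r1 = 2
M = (n!/n^n) * (4/pi)^s * sqrt(|disc(K)|) = (2!/2^2) * (4/pi)^0 * sqrt(541)
= 0.5 * 1.000000 * 23.259407
= 11.6297

11.6297


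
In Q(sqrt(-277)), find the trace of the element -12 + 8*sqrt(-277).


Tr(a + b*sqrt(d)) = (a + b*sqrt(d)) + (a - b*sqrt(d)) = 2a
= 2 * (-12)
= -24

-24


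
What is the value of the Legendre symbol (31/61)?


p = 61 is prime, so compute (31/61) with the reciprocity algorithm (Jacobi-symbol steps: pull out 2s via (2/n), flip via reciprocity, reduce):
  reciprocity: (31/61) -> +(61/31)
  reduce: (30/31)
  pull out 2: (2/31) = +1  (since 31 mod 8 = 7)
  reciprocity: (15/31) -> -(31/15)
  reduce: (1/15)
  (1/15) = 1
Product of signs = -1
(31/61) = -1

-1


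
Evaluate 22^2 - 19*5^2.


x^2 - d*y^2
= 22^2 - 19*5^2
= 484 - 475
= 9

9


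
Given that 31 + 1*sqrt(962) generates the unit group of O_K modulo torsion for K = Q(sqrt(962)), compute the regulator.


epsilon = 31 + 1*sqrt(962)
= 62.0161
R = ln(62.0161)
= 4.1274

4.1274


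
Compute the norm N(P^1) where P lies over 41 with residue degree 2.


N(P^a) = p^(a*f)
= 41^(1*2)
= 41^2
= 1681

1681


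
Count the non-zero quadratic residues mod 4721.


For prime p, the number of non-zero quadratic residues is (p-1)/2.
= (4721-1)/2
= 2360

2360


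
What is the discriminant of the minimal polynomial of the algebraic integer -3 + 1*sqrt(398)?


The element -3 + 1*sqrt(398) has minimal polynomial:
x^2 + 6*x - 389
Discriminant = (6)^2 - 4*(-389)
= 36 + 1556
= 1592

1592


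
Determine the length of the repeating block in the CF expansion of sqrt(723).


Run the CF algorithm for sqrt(723).
a_0 = floor(sqrt(723)) = 26; set m_0=0, q_0=1.
Recurrence: m' = q*a - m,  q' = (d - m'^2)/q,  a' = floor((a_0 + m')/q').
  step 1: m=26, q=47, a=1
  step 2: m=21, q=6, a=7
  step 3: m=21, q=47, a=1
  step 4: m=26, q=1, a=52
a_4 = 2*a_0 = 52, so the period closes here.
sqrt(723) = [26; 1, 7, 1, 52]
Period length = 4

4


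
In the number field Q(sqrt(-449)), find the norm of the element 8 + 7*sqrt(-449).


N(a + b*sqrt(d)) = a^2 - d*b^2
= (8)^2 - (-449)*(7)^2
= 64 + 22001
= 22065

22065


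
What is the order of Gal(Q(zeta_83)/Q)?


|Gal(Q(zeta_83)/Q)| = phi(83)
= 82

82


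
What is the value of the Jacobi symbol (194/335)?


Compute (194/335) via quadratic reciprocity:
  pull out 2: (2/335) = +1  (since 335 mod 8 = 7)
  reciprocity: (97/335) -> +(335/97)
  reduce: (44/97)
  pull out 2: (2/97) = +1  (since 97 mod 8 = 1)
  pull out 2: (2/97) = +1  (since 97 mod 8 = 1)
  reciprocity: (11/97) -> +(97/11)
  reduce: (9/11)
  reciprocity: (9/11) -> +(11/9)
  reduce: (2/9)
  pull out 2: (2/9) = +1  (since 9 mod 8 = 1)
  (1/9) = 1
Product of signs = 1

1


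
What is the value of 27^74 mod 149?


p = 149 is prime and the exponent is (p-1)/2 = 74, so by Euler's criterion 27^74 = (27/149) = +1 or -1 mod 149.
Compute by square-and-multiply:
  74 = 64 + 8 + 2 (binary 1001010)
  Repeated squaring mod 149: 27^1 = 27, 27^2 = 133, 27^4 = 107, 27^8 = 125, 27^16 = 129, 27^32 = 102, 27^64 = 123
  27^74 = 27^64 * 27^8 * 27^2 = 123 * 125 * 133 mod 149
    123 * 125 = 15375 = 28 mod 149
    28 * 133 = 3724 = 148 mod 149
  27^74 = 148 mod 149
Result 148 = p - 1 = -1 mod 149: 27 is a quadratic non-residue mod 149. As a residue in [0, p-1] the value is 148.
27^74 mod 149 = 148

148


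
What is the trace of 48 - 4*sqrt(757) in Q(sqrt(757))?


Tr(a + b*sqrt(d)) = (a + b*sqrt(d)) + (a - b*sqrt(d)) = 2a
= 2 * (48)
= 96

96


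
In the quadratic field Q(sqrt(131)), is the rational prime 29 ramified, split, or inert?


K = Q(sqrt(131)). Since d mod 4 = 3, disc(K) = 524.
Check p | disc: 524 mod 29 = 2.
p does not divide disc. Compute Legendre symbol (d/p):
15^((29-1)/2) mod 29 = -1
(d/p) = -1, so p is inert: (p) stays prime with e=1, f=2, g=1.
Therefore p is inert.

inert


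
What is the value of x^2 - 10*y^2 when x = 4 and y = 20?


x^2 - d*y^2
= 4^2 - 10*20^2
= 16 - 4000
= -3984

-3984


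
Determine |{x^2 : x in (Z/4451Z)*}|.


For prime p, the number of non-zero quadratic residues is (p-1)/2.
= (4451-1)/2
= 2225

2225


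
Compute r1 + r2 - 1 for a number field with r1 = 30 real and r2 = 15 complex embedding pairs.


By Dirichlet's unit theorem:
rank = r1 + r2 - 1
= 30 + 15 - 1
= 44

44


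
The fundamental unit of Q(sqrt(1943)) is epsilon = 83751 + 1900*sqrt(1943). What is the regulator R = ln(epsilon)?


epsilon = 83751 + 1900*sqrt(1943)
= 167502.0000
R = ln(167502.0000)
= 12.0288

12.0288


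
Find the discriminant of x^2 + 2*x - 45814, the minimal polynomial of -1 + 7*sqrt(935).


The element -1 + 7*sqrt(935) has minimal polynomial:
x^2 + 2*x - 45814
Discriminant = (2)^2 - 4*(-45814)
= 4 + 183256
= 183260

183260


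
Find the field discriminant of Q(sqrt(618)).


For K = Q(sqrt(d)) with d squarefree: disc(K) = d if d = 1 mod 4, and disc(K) = 4d if d = 2 or 3 mod 4.
Here d = 618, and d mod 4 = 2.
d = 2 mod 4, not 1 (O_K = Z[sqrt(d)]), so disc(K) = 4d = 4 * (618) = 2472

2472


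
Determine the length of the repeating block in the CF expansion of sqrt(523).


Run the CF algorithm for sqrt(523).
a_0 = floor(sqrt(523)) = 22; set m_0=0, q_0=1.
Recurrence: m' = q*a - m,  q' = (d - m'^2)/q,  a' = floor((a_0 + m')/q').
  step 1: m=22, q=39, a=1
  step 2: m=17, q=6, a=6
  step 3: m=19, q=27, a=1
  step 4: m=8, q=17, a=1
  step 5: m=9, q=26, a=1
  step 6: m=17, q=9, a=4
  step 7: m=19, q=18, a=2
  step 8: m=17, q=13, a=3
  step 9: m=22, q=3, a=14
  step 10: m=20, q=41, a=1
  step 11: m=21, q=2, a=21
  step 12: m=21, q=41, a=1
  step 13: m=20, q=3, a=14
  step 14: m=22, q=13, a=3
  step 15: m=17, q=18, a=2
  step 16: m=19, q=9, a=4
  step 17: m=17, q=26, a=1
  step 18: m=9, q=17, a=1
  step 19: m=8, q=27, a=1
  step 20: m=19, q=6, a=6
  step 21: m=17, q=39, a=1
  step 22: m=22, q=1, a=44
a_22 = 2*a_0 = 44, so the period closes here.
sqrt(523) = [22; 1, 6, 1, 1, 1, 4, 2, 3, 14, 1, 21, 1, 14, 3, 2, 4, 1, 1, 1, 6, 1, 44]
Period length = 22

22


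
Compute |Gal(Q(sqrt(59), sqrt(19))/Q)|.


The 2 square roots of distinct primes are multiplicatively independent over Q,
so [K:Q] = 2^2 and Gal(K/Q) is isomorphic to (Z/2Z)^2.
|Gal| = 2^2 = 4

4


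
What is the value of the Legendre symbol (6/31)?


p = 31 is prime, so compute (6/31) with the reciprocity algorithm (Jacobi-symbol steps: pull out 2s via (2/n), flip via reciprocity, reduce):
  pull out 2: (2/31) = +1  (since 31 mod 8 = 7)
  reciprocity: (3/31) -> -(31/3)
  reduce: (1/3)
  (1/3) = 1
Product of signs = -1
(6/31) = -1

-1


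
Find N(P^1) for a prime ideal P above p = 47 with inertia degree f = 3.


N(P^a) = p^(a*f)
= 47^(1*3)
= 47^3
= 103823

103823


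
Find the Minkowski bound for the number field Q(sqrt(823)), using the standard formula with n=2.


d = 823, d mod 4 = 3, so disc(K) = 4d = 3292; |disc(K)| = 3292
Real quadratic field, so n = 2, s = r2 = 0, r1 = 2
M = (n!/n^n) * (4/pi)^s * sqrt(|disc(K)|) = (2!/2^2) * (4/pi)^0 * sqrt(3292)
= 0.5 * 1.000000 * 57.375953
= 28.6880

28.6880


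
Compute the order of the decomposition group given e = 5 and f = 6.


|D_P| = e * f
= 5 * 6
= 30

30


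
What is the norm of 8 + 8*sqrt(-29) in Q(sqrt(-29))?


N(a + b*sqrt(d)) = a^2 - d*b^2
= (8)^2 - (-29)*(8)^2
= 64 + 1856
= 1920

1920


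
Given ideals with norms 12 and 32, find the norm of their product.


N(IJ) = N(I) * N(J)
= 12 * 32
= 384

384


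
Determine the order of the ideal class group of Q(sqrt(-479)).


K = Q(sqrt(-479)). d mod 4 = 1, so D = disc(K) = d = -479
h(K) equals the number of primitive reduced positive-definite forms (a, b, c) = a*x^2 + b*x*y + c*y^2 with b^2 - 4ac = D,
where reduced means |b| <= a <= c, with b >= 0 whenever |b| = a or a = c, and primitive means gcd(a, b, c) = 1.
Reduced forces 3a^2 <= |D| = 479, so 1 <= a <= 12; b must have the parity of D, and c = (b^2 - D)/(4a) must be an integer >= a.
Enumerate a = 1..12, b in [-a, a]:
  a=1: (1, 1, 120)  [1]
  a=2: (2, -1, 60), (2, 1, 60)  [2]
  a=3: (3, -1, 40), (3, 1, 40)  [2]
  a=4: (4, -1, 30), (4, 1, 30)  [2]
  a=5: (5, -1, 24), (5, 1, 24)  [2]
  a=6: (6, -5, 21), (6, -1, 20), (6, 1, 20), (6, 5, 21)  [4]
  a=7: (7, -5, 18), (7, 5, 18)  [2]
  a=8: (8, -1, 15), (8, 1, 15)  [2]
  a=9: (9, -5, 14), (9, 5, 14)  [2]
  a=10: (10, -9, 14), (10, -1, 12), (10, 1, 12), (10, 9, 14)  [4]
  a=11: (11, -7, 12), (11, 7, 12)  [2]
  a=12: none
Total reduced forms: 1 + 2 + 2 + 2 + 2 + 4 + 2 + 2 + 2 + 4 + 2 = 25
h = 25

25


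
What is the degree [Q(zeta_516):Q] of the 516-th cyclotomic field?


The degree equals Euler's totient phi(516).
516 = 2^2 * 3 * 43
phi(516) = 168

168


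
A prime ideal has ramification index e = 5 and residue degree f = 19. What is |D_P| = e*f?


|D_P| = e * f
= 5 * 19
= 95

95


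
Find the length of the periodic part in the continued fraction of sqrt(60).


Run the CF algorithm for sqrt(60).
a_0 = floor(sqrt(60)) = 7; set m_0=0, q_0=1.
Recurrence: m' = q*a - m,  q' = (d - m'^2)/q,  a' = floor((a_0 + m')/q').
  step 1: m=7, q=11, a=1
  step 2: m=4, q=4, a=2
  step 3: m=4, q=11, a=1
  step 4: m=7, q=1, a=14
a_4 = 2*a_0 = 14, so the period closes here.
sqrt(60) = [7; 1, 2, 1, 14]
Period length = 4

4


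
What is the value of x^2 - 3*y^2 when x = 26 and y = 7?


x^2 - d*y^2
= 26^2 - 3*7^2
= 676 - 147
= 529

529


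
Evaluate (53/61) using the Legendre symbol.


p = 61 is prime, so compute (53/61) with the reciprocity algorithm (Jacobi-symbol steps: pull out 2s via (2/n), flip via reciprocity, reduce):
  reciprocity: (53/61) -> +(61/53)
  reduce: (8/53)
  pull out 2: (2/53) = -1  (since 53 mod 8 = 5)
  pull out 2: (2/53) = -1  (since 53 mod 8 = 5)
  pull out 2: (2/53) = -1  (since 53 mod 8 = 5)
  (1/53) = 1
Product of signs = -1
(53/61) = -1

-1


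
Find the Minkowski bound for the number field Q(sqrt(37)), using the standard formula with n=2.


d = 37, d mod 4 = 1, so disc(K) = d = 37; |disc(K)| = 37
Real quadratic field, so n = 2, s = r2 = 0, r1 = 2
M = (n!/n^n) * (4/pi)^s * sqrt(|disc(K)|) = (2!/2^2) * (4/pi)^0 * sqrt(37)
= 0.5 * 1.000000 * 6.082763
= 3.0414

3.0414


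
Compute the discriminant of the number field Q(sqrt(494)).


For K = Q(sqrt(d)) with d squarefree: disc(K) = d if d = 1 mod 4, and disc(K) = 4d if d = 2 or 3 mod 4.
Here d = 494, and d mod 4 = 2.
d = 2 mod 4, not 1 (O_K = Z[sqrt(d)]), so disc(K) = 4d = 4 * (494) = 1976

1976


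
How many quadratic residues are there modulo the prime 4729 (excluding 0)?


For prime p, the number of non-zero quadratic residues is (p-1)/2.
= (4729-1)/2
= 2364

2364


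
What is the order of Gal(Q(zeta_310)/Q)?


|Gal(Q(zeta_310)/Q)| = phi(310)
= 120

120


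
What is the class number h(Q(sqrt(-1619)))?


K = Q(sqrt(-1619)). d mod 4 = 1, so D = disc(K) = d = -1619
h(K) equals the number of primitive reduced positive-definite forms (a, b, c) = a*x^2 + b*x*y + c*y^2 with b^2 - 4ac = D,
where reduced means |b| <= a <= c, with b >= 0 whenever |b| = a or a = c, and primitive means gcd(a, b, c) = 1.
Reduced forces 3a^2 <= |D| = 1619, so 1 <= a <= 23; b must have the parity of D, and c = (b^2 - D)/(4a) must be an integer >= a.
Enumerate a = 1..23, b in [-a, a]:
  a=1: (1, 1, 405)  [1]
  a=2: none
  a=3: (3, -1, 135), (3, 1, 135)  [2]
  a=4: none
  a=5: (5, -1, 81), (5, 1, 81)  [2]
  a=6..8: none
  a=9: (9, -1, 45), (9, 1, 45)  [2]
  a=10: none
  a=11: (11, -3, 37), (11, 3, 37)  [2]
  a=12..14: none
  a=15: (15, -11, 29), (15, -1, 27), (15, 1, 27), (15, 11, 29)  [4]
  a=16: none
  a=17: (17, -9, 25), (17, 9, 25)  [2]
  a=18..23: none
Total reduced forms: 1 + 2 + 2 + 2 + 2 + 4 + 2 = 15
h = 15

15


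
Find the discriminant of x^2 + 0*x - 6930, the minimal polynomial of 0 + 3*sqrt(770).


The element 0 + 3*sqrt(770) has minimal polynomial:
x^2 + 0*x - 6930
Discriminant = (0)^2 - 4*(-6930)
= 0 + 27720
= 27720

27720


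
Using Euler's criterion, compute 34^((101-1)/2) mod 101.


p = 101 is prime and the exponent is (p-1)/2 = 50, so by Euler's criterion 34^50 = (34/101) = +1 or -1 mod 101.
Compute by square-and-multiply:
  50 = 32 + 16 + 2 (binary 110010)
  Repeated squaring mod 101: 34^1 = 34, 34^2 = 45, 34^4 = 5, 34^8 = 25, 34^16 = 19, 34^32 = 58
  34^50 = 34^32 * 34^16 * 34^2 = 58 * 19 * 45 mod 101
    58 * 19 = 1102 = 92 mod 101
    92 * 45 = 4140 = 100 mod 101
  34^50 = 100 mod 101
Result 100 = p - 1 = -1 mod 101: 34 is a quadratic non-residue mod 101. As a residue in [0, p-1] the value is 100.
34^50 mod 101 = 100

100


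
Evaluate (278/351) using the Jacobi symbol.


Compute (278/351) via quadratic reciprocity:
  pull out 2: (2/351) = +1  (since 351 mod 8 = 7)
  reciprocity: (139/351) -> -(351/139)
  reduce: (73/139)
  reciprocity: (73/139) -> +(139/73)
  reduce: (66/73)
  pull out 2: (2/73) = +1  (since 73 mod 8 = 1)
  reciprocity: (33/73) -> +(73/33)
  reduce: (7/33)
  reciprocity: (7/33) -> +(33/7)
  reduce: (5/7)
  reciprocity: (5/7) -> +(7/5)
  reduce: (2/5)
  pull out 2: (2/5) = -1  (since 5 mod 8 = 5)
  (1/5) = 1
Product of signs = 1

1


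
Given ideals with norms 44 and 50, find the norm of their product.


N(IJ) = N(I) * N(J)
= 44 * 50
= 2200

2200


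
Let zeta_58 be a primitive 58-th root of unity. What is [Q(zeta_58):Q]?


The degree equals Euler's totient phi(58).
58 = 2 * 29
phi(58) = 28

28


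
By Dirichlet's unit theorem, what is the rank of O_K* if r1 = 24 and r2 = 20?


By Dirichlet's unit theorem:
rank = r1 + r2 - 1
= 24 + 20 - 1
= 43

43


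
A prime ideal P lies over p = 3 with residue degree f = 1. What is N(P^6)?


N(P^a) = p^(a*f)
= 3^(6*1)
= 3^6
= 729

729


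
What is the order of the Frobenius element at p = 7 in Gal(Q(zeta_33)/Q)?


The Frobenius at p in Gal(Q(zeta_n)/Q) = (Z/nZ)* is the class of p, so its order is ord_33(7), the smallest k >= 1 with 7^k = 1 mod 33.
n = 33 = 3 * 11, phi(33) = 20; the order divides phi(n).
Divisors of 20: 1, 2, 4, 5, 10, 20
Repeated squaring mod 33: 7^1 = 7, 7^2 = 16, 7^4 = 25, 7^8 = 31, 7^16 = 4
Test divisors in increasing order:
  k=1: 7^1 = 7 mod 33
  k=2: 7^2 = 16 mod 33
  k=4: 7^4 = 25 mod 33
  k=5: 7^5 = 25 * 7 = 10 mod 33
  k=10: 7^10 = 31 * 16 = 1 mod 33  <- first divisor giving 1
Order = 10

10


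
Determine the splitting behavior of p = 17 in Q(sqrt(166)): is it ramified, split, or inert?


K = Q(sqrt(166)). Since d mod 4 = 2, disc(K) = 664.
Check p | disc: 664 mod 17 = 1.
p does not divide disc. Compute Legendre symbol (d/p):
13^((17-1)/2) mod 17 = 1
(d/p) = 1, so p splits: (p) = P*P' with e=1, f=1, g=2.
Therefore p is split.

split


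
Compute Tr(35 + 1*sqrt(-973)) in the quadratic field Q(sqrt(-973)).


Tr(a + b*sqrt(d)) = (a + b*sqrt(d)) + (a - b*sqrt(d)) = 2a
= 2 * (35)
= 70

70


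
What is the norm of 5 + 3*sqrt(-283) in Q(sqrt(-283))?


N(a + b*sqrt(d)) = a^2 - d*b^2
= (5)^2 - (-283)*(3)^2
= 25 + 2547
= 2572

2572


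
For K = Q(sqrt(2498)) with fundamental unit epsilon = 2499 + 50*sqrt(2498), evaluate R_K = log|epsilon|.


epsilon = 2499 + 50*sqrt(2498)
= 4997.9998
R = ln(4997.9998)
= 8.5168

8.5168


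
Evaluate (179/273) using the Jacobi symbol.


Compute (179/273) via quadratic reciprocity:
  reciprocity: (179/273) -> +(273/179)
  reduce: (94/179)
  pull out 2: (2/179) = -1  (since 179 mod 8 = 3)
  reciprocity: (47/179) -> -(179/47)
  reduce: (38/47)
  pull out 2: (2/47) = +1  (since 47 mod 8 = 7)
  reciprocity: (19/47) -> -(47/19)
  reduce: (9/19)
  reciprocity: (9/19) -> +(19/9)
  reduce: (1/9)
  (1/9) = 1
Product of signs = -1

-1


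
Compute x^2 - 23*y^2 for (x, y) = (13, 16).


x^2 - d*y^2
= 13^2 - 23*16^2
= 169 - 5888
= -5719

-5719


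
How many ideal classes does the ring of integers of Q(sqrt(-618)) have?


K = Q(sqrt(-618)). d mod 4 = 2, so D = disc(K) = 4d = -2472
h(K) equals the number of primitive reduced positive-definite forms (a, b, c) = a*x^2 + b*x*y + c*y^2 with b^2 - 4ac = D,
where reduced means |b| <= a <= c, with b >= 0 whenever |b| = a or a = c, and primitive means gcd(a, b, c) = 1.
Reduced forces 3a^2 <= |D| = 2472, so 1 <= a <= 28; b must have the parity of D, and c = (b^2 - D)/(4a) must be an integer >= a.
Enumerate a = 1..28, b in [-a, a]:
  a=1: (1, 0, 618)  [1]
  a=2: (2, 0, 309)  [1]
  a=3: (3, 0, 206)  [1]
  a=4..5: none
  a=6: (6, 0, 103)  [1]
  a=7..10: none
  a=11: (11, -6, 57), (11, 6, 57)  [2]
  a=12..18: none
  a=19: (19, -6, 33), (19, 6, 33)  [2]
  a=20..21: none
  a=22: (22, -16, 31), (22, 16, 31)  [2]
  a=23: (23, -14, 29), (23, 14, 29)  [2]
  a=24..28: none
Total reduced forms: 1 + 1 + 1 + 1 + 2 + 2 + 2 + 2 = 12
h = 12

12


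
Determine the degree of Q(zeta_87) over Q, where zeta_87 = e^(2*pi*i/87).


The degree equals Euler's totient phi(87).
87 = 3 * 29
phi(87) = 56

56


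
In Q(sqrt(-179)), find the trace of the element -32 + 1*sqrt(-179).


Tr(a + b*sqrt(d)) = (a + b*sqrt(d)) + (a - b*sqrt(d)) = 2a
= 2 * (-32)
= -64

-64


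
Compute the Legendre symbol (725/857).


p = 857 is prime, so compute (725/857) with the reciprocity algorithm (Jacobi-symbol steps: pull out 2s via (2/n), flip via reciprocity, reduce):
  reciprocity: (725/857) -> +(857/725)
  reduce: (132/725)
  pull out 2: (2/725) = -1  (since 725 mod 8 = 5)
  pull out 2: (2/725) = -1  (since 725 mod 8 = 5)
  reciprocity: (33/725) -> +(725/33)
  reduce: (32/33)
  pull out 2: (2/33) = +1  (since 33 mod 8 = 1)
  pull out 2: (2/33) = +1  (since 33 mod 8 = 1)
  pull out 2: (2/33) = +1  (since 33 mod 8 = 1)
  pull out 2: (2/33) = +1  (since 33 mod 8 = 1)
  pull out 2: (2/33) = +1  (since 33 mod 8 = 1)
  (1/33) = 1
Product of signs = 1
(725/857) = 1

1
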